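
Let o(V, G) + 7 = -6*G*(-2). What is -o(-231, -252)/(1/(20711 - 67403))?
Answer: -141523452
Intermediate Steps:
o(V, G) = -7 + 12*G (o(V, G) = -7 - 6*G*(-2) = -7 + 12*G)
-o(-231, -252)/(1/(20711 - 67403)) = -(-7 + 12*(-252))/(1/(20711 - 67403)) = -(-7 - 3024)/(1/(-46692)) = -(-3031)/(-1/46692) = -(-3031)*(-46692) = -1*141523452 = -141523452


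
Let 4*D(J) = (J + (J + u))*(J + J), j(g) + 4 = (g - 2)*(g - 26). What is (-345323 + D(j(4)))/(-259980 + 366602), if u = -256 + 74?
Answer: -338651/106622 ≈ -3.1762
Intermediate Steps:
u = -182
j(g) = -4 + (-26 + g)*(-2 + g) (j(g) = -4 + (g - 2)*(g - 26) = -4 + (-2 + g)*(-26 + g) = -4 + (-26 + g)*(-2 + g))
D(J) = J*(-182 + 2*J)/2 (D(J) = ((J + (J - 182))*(J + J))/4 = ((J + (-182 + J))*(2*J))/4 = ((-182 + 2*J)*(2*J))/4 = (2*J*(-182 + 2*J))/4 = J*(-182 + 2*J)/2)
(-345323 + D(j(4)))/(-259980 + 366602) = (-345323 + (48 + 4² - 28*4)*(-91 + (48 + 4² - 28*4)))/(-259980 + 366602) = (-345323 + (48 + 16 - 112)*(-91 + (48 + 16 - 112)))/106622 = (-345323 - 48*(-91 - 48))*(1/106622) = (-345323 - 48*(-139))*(1/106622) = (-345323 + 6672)*(1/106622) = -338651*1/106622 = -338651/106622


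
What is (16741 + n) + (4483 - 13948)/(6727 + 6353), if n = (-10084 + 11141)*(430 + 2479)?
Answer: 2695834457/872 ≈ 3.0916e+6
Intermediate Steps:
n = 3074813 (n = 1057*2909 = 3074813)
(16741 + n) + (4483 - 13948)/(6727 + 6353) = (16741 + 3074813) + (4483 - 13948)/(6727 + 6353) = 3091554 - 9465/13080 = 3091554 - 9465*1/13080 = 3091554 - 631/872 = 2695834457/872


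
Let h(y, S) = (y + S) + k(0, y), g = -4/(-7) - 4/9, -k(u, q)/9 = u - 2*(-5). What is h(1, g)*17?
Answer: -95183/63 ≈ -1510.8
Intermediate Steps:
k(u, q) = -90 - 9*u (k(u, q) = -9*(u - 2*(-5)) = -9*(u + 10) = -9*(10 + u) = -90 - 9*u)
g = 8/63 (g = -4*(-⅐) - 4*⅑ = 4/7 - 4/9 = 8/63 ≈ 0.12698)
h(y, S) = -90 + S + y (h(y, S) = (y + S) + (-90 - 9*0) = (S + y) + (-90 + 0) = (S + y) - 90 = -90 + S + y)
h(1, g)*17 = (-90 + 8/63 + 1)*17 = -5599/63*17 = -95183/63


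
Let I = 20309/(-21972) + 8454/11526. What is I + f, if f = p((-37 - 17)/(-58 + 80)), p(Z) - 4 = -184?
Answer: -7605533201/42208212 ≈ -180.19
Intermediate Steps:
I = -8055041/42208212 (I = 20309*(-1/21972) + 8454*(1/11526) = -20309/21972 + 1409/1921 = -8055041/42208212 ≈ -0.19084)
p(Z) = -180 (p(Z) = 4 - 184 = -180)
f = -180
I + f = -8055041/42208212 - 180 = -7605533201/42208212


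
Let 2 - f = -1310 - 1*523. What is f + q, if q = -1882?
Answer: -47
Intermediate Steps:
f = 1835 (f = 2 - (-1310 - 1*523) = 2 - (-1310 - 523) = 2 - 1*(-1833) = 2 + 1833 = 1835)
f + q = 1835 - 1882 = -47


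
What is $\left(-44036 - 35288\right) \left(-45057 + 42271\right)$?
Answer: $220996664$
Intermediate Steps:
$\left(-44036 - 35288\right) \left(-45057 + 42271\right) = \left(-79324\right) \left(-2786\right) = 220996664$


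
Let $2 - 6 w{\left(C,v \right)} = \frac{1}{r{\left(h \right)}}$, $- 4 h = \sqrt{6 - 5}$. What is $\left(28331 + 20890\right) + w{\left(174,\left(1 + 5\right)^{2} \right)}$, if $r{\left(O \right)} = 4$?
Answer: $\frac{1181311}{24} \approx 49221.0$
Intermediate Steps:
$h = - \frac{1}{4}$ ($h = - \frac{\sqrt{6 - 5}}{4} = - \frac{\sqrt{1}}{4} = \left(- \frac{1}{4}\right) 1 = - \frac{1}{4} \approx -0.25$)
$w{\left(C,v \right)} = \frac{7}{24}$ ($w{\left(C,v \right)} = \frac{1}{3} - \frac{1}{6 \cdot 4} = \frac{1}{3} - \frac{1}{24} = \frac{7}{24}$)
$\left(28331 + 20890\right) + w{\left(174,\left(1 + 5\right)^{2} \right)} = \left(28331 + 20890\right) + \frac{7}{24} = 49221 + \frac{7}{24} = \frac{1181311}{24}$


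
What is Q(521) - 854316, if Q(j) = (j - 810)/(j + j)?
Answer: -890197561/1042 ≈ -8.5432e+5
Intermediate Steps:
Q(j) = (-810 + j)/(2*j) (Q(j) = (-810 + j)/((2*j)) = (-810 + j)*(1/(2*j)) = (-810 + j)/(2*j))
Q(521) - 854316 = (1/2)*(-810 + 521)/521 - 854316 = (1/2)*(1/521)*(-289) - 854316 = -289/1042 - 854316 = -890197561/1042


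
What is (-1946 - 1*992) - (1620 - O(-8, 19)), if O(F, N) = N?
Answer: -4539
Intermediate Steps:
(-1946 - 1*992) - (1620 - O(-8, 19)) = (-1946 - 1*992) - (1620 - 1*19) = (-1946 - 992) - (1620 - 19) = -2938 - 1*1601 = -2938 - 1601 = -4539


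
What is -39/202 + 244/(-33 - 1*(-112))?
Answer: 46207/15958 ≈ 2.8955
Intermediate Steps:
-39/202 + 244/(-33 - 1*(-112)) = -39*1/202 + 244/(-33 + 112) = -39/202 + 244/79 = 46207/15958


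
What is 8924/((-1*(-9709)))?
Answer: 8924/9709 ≈ 0.91915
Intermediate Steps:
8924/((-1*(-9709))) = 8924/9709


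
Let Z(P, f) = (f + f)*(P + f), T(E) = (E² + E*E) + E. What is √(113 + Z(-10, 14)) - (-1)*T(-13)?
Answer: 340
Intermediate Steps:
T(E) = E + 2*E² (T(E) = (E² + E²) + E = 2*E² + E = E + 2*E²)
Z(P, f) = 2*f*(P + f) (Z(P, f) = (2*f)*(P + f) = 2*f*(P + f))
√(113 + Z(-10, 14)) - (-1)*T(-13) = √(113 + 2*14*(-10 + 14)) - (-1)*(-13*(1 + 2*(-13))) = √(113 + 2*14*4) - (-1)*(-13*(1 - 26)) = √(113 + 112) - (-1)*(-13*(-25)) = √225 - (-1)*325 = 15 - 1*(-325) = 15 + 325 = 340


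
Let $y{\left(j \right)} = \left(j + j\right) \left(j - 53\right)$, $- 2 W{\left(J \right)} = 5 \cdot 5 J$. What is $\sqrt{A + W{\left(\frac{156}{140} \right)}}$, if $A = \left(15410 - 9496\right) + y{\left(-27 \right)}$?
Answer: $\frac{\sqrt{2003134}}{14} \approx 101.09$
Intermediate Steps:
$W{\left(J \right)} = - \frac{25 J}{2}$ ($W{\left(J \right)} = - \frac{5 \cdot 5 J}{2} = - \frac{25 J}{2}$)
$y{\left(j \right)} = 2 j \left(-53 + j\right)$
$A = 10234$ ($A = \left(15410 - 9496\right) + 2 \left(-27\right) \left(-53 - 27\right) = 5914 + 2 \left(-27\right) \left(-80\right) = 5914 + 4320 = 10234$)
$\sqrt{A + W{\left(\frac{156}{140} \right)}} = \sqrt{10234 - \frac{25 \cdot \frac{156}{140}}{2}} = \sqrt{10234 - \frac{25 \cdot 156 \cdot \frac{1}{140}}{2}} = \sqrt{10234 - \frac{195}{14}} = \sqrt{\frac{143081}{14}} = \frac{\sqrt{2003134}}{14}$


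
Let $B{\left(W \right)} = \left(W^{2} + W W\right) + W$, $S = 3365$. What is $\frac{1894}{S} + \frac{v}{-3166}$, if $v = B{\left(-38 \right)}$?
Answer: $- \frac{1796923}{5326795} \approx -0.33734$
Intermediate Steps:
$B{\left(W \right)} = W + 2 W^{2}$ ($B{\left(W \right)} = \left(W^{2} + W^{2}\right) + W = 2 W^{2} + W = W + 2 W^{2}$)
$v = 2850$ ($v = - 38 \left(1 + 2 \left(-38\right)\right) = - 38 \left(1 - 76\right) = \left(-38\right) \left(-75\right) = 2850$)
$\frac{1894}{S} + \frac{v}{-3166} = \frac{1894}{3365} + \frac{2850}{-3166} = 1894 \cdot \frac{1}{3365} + 2850 \left(- \frac{1}{3166}\right) = \frac{1894}{3365} - \frac{1425}{1583} = - \frac{1796923}{5326795}$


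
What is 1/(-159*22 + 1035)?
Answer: -1/2463 ≈ -0.00040601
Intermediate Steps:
1/(-159*22 + 1035) = 1/(-3498 + 1035) = 1/(-2463) = -1/2463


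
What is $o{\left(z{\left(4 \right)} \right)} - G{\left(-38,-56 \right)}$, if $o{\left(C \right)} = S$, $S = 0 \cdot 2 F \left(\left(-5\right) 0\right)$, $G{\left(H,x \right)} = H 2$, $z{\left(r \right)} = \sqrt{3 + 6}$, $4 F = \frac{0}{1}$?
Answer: $76$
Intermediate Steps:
$F = 0$ ($F = \frac{0 \cdot 1^{-1}}{4} = \frac{0 \cdot 1}{4} = \frac{1}{4} \cdot 0 = 0$)
$z{\left(r \right)} = 3$ ($z{\left(r \right)} = \sqrt{9} = 3$)
$G{\left(H,x \right)} = 2 H$
$S = 0$ ($S = 0 \cdot 2 \cdot 0 \left(\left(-5\right) 0\right) = 0 \cdot 0 \cdot 0 = 0 \cdot 0 = 0$)
$o{\left(C \right)} = 0$
$o{\left(z{\left(4 \right)} \right)} - G{\left(-38,-56 \right)} = 0 - 2 \left(-38\right) = 0 - -76 = 0 + 76 = 76$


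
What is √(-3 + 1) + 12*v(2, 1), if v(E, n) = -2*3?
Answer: -72 + I*√2 ≈ -72.0 + 1.4142*I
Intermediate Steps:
v(E, n) = -6
√(-3 + 1) + 12*v(2, 1) = √(-3 + 1) + 12*(-6) = √(-2) - 72 = I*√2 - 72 = -72 + I*√2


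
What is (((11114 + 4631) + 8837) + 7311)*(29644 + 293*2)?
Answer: 964125390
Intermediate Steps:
(((11114 + 4631) + 8837) + 7311)*(29644 + 293*2) = ((15745 + 8837) + 7311)*(29644 + 586) = (24582 + 7311)*30230 = 31893*30230 = 964125390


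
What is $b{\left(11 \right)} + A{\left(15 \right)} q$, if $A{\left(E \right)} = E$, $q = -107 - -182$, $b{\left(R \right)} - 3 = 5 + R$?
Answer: $1144$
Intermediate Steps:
$b{\left(R \right)} = 8 + R$ ($b{\left(R \right)} = 3 + \left(5 + R\right) = 8 + R$)
$q = 75$ ($q = -107 + 182 = 75$)
$b{\left(11 \right)} + A{\left(15 \right)} q = \left(8 + 11\right) + 15 \cdot 75 = 19 + 1125 = 1144$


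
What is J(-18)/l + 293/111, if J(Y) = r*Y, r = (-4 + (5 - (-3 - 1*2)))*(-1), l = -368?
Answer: 23959/10212 ≈ 2.3462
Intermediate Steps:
r = -6 (r = (-4 + (5 - (-3 - 2)))*(-1) = (-4 + (5 - 1*(-5)))*(-1) = (-4 + (5 + 5))*(-1) = (-4 + 10)*(-1) = 6*(-1) = -6)
J(Y) = -6*Y
J(-18)/l + 293/111 = -6*(-18)/(-368) + 293/111 = 108*(-1/368) + 293*(1/111) = -27/92 + 293/111 = 23959/10212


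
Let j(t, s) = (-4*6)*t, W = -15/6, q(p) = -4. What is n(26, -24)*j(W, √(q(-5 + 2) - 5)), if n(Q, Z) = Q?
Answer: 1560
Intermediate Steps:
W = -5/2 (W = -15/6 = -5*½ = -5/2 ≈ -2.5000)
j(t, s) = -24*t
n(26, -24)*j(W, √(q(-5 + 2) - 5)) = 26*(-24*(-5/2)) = 26*60 = 1560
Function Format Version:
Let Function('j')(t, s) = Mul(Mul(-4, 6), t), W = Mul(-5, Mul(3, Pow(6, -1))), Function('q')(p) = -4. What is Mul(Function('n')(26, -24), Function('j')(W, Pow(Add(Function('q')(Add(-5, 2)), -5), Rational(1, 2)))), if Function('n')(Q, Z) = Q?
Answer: 1560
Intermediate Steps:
W = Rational(-5, 2) (W = Mul(-5, Mul(3, Rational(1, 6))) = Mul(-5, Rational(1, 2)) = Rational(-5, 2) ≈ -2.5000)
Function('j')(t, s) = Mul(-24, t)
Mul(Function('n')(26, -24), Function('j')(W, Pow(Add(Function('q')(Add(-5, 2)), -5), Rational(1, 2)))) = Mul(26, Mul(-24, Rational(-5, 2))) = Mul(26, 60) = 1560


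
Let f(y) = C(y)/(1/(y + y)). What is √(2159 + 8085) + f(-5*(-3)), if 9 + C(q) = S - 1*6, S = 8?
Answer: -210 + 2*√2561 ≈ -108.79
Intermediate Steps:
C(q) = -7 (C(q) = -9 + (8 - 1*6) = -9 + (8 - 6) = -9 + 2 = -7)
f(y) = -14*y
√(2159 + 8085) + f(-5*(-3)) = √(2159 + 8085) - (-70)*(-3) = √10244 - 14*15 = 2*√2561 - 210 = -210 + 2*√2561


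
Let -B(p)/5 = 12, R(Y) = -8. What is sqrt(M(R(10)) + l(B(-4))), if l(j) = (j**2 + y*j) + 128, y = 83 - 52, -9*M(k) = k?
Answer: 58*sqrt(5)/3 ≈ 43.231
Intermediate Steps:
M(k) = -k/9
y = 31
B(p) = -60 (B(p) = -5*12 = -60)
l(j) = 128 + j**2 + 31*j (l(j) = (j**2 + 31*j) + 128 = 128 + j**2 + 31*j)
sqrt(M(R(10)) + l(B(-4))) = sqrt(-1/9*(-8) + (128 + (-60)**2 + 31*(-60))) = sqrt(8/9 + (128 + 3600 - 1860)) = sqrt(8/9 + 1868) = sqrt(16820/9) = 58*sqrt(5)/3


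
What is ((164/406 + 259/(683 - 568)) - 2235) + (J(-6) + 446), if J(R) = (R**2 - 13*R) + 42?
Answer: -38060378/23345 ≈ -1630.3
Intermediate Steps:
J(R) = 42 + R**2 - 13*R
((164/406 + 259/(683 - 568)) - 2235) + (J(-6) + 446) = ((164/406 + 259/(683 - 568)) - 2235) + ((42 + (-6)**2 - 13*(-6)) + 446) = ((164*(1/406) + 259/115) - 2235) + ((42 + 36 + 78) + 446) = ((82/203 + 259*(1/115)) - 2235) + (156 + 446) = ((82/203 + 259/115) - 2235) + 602 = (62007/23345 - 2235) + 602 = -52114068/23345 + 602 = -38060378/23345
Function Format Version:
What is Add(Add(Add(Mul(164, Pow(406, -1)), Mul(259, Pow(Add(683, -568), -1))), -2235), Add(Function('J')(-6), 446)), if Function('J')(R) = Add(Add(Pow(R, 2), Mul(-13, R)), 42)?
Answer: Rational(-38060378, 23345) ≈ -1630.3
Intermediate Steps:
Function('J')(R) = Add(42, Pow(R, 2), Mul(-13, R))
Add(Add(Add(Mul(164, Pow(406, -1)), Mul(259, Pow(Add(683, -568), -1))), -2235), Add(Function('J')(-6), 446)) = Add(Add(Add(Mul(164, Pow(406, -1)), Mul(259, Pow(Add(683, -568), -1))), -2235), Add(Add(42, Pow(-6, 2), Mul(-13, -6)), 446)) = Add(Add(Add(Mul(164, Rational(1, 406)), Mul(259, Pow(115, -1))), -2235), Add(Add(42, 36, 78), 446)) = Add(Add(Add(Rational(82, 203), Mul(259, Rational(1, 115))), -2235), Add(156, 446)) = Add(Add(Add(Rational(82, 203), Rational(259, 115)), -2235), 602) = Add(Add(Rational(62007, 23345), -2235), 602) = Add(Rational(-52114068, 23345), 602) = Rational(-38060378, 23345)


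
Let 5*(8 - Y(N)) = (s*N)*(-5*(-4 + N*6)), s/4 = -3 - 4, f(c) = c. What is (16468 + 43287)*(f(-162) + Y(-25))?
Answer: -6450791270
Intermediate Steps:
s = -28 (s = 4*(-3 - 4) = 4*(-7) = -28)
Y(N) = 8 + 28*N*(20 - 30*N)/5 (Y(N) = 8 - (-28*N)*(-5*(-4 + N*6))/5 = 8 - (-28*N)*(-5*(-4 + 6*N))/5 = 8 - (-28*N)*(20 - 30*N)/5 = 8 - (-28)*N*(20 - 30*N)/5 = 8 + 28*N*(20 - 30*N)/5)
(16468 + 43287)*(f(-162) + Y(-25)) = (16468 + 43287)*(-162 + (8 - 168*(-25)² + 112*(-25))) = 59755*(-162 + (8 - 168*625 - 2800)) = 59755*(-162 + (8 - 105000 - 2800)) = 59755*(-162 - 107792) = 59755*(-107954) = -6450791270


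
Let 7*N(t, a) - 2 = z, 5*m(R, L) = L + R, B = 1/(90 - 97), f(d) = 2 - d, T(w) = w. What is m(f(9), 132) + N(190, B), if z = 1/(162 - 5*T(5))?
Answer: 24250/959 ≈ 25.287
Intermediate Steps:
B = -⅐ (B = 1/(-7) = -⅐ ≈ -0.14286)
m(R, L) = L/5 + R/5 (m(R, L) = (L + R)/5 = L/5 + R/5)
z = 1/137 (z = 1/(162 - 5*5) = 1/(162 - 25) = 1/137 ≈ 0.0072993)
N(t, a) = 275/959 (N(t, a) = 2/7 + (⅐)*(1/137) = 2/7 + 1/959 = 275/959)
m(f(9), 132) + N(190, B) = ((⅕)*132 + (2 - 1*9)/5) + 275/959 = (132/5 + (2 - 9)/5) + 275/959 = (132/5 + (⅕)*(-7)) + 275/959 = (132/5 - 7/5) + 275/959 = 25 + 275/959 = 24250/959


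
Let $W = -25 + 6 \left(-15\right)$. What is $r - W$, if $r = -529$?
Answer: $-414$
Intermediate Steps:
$W = -115$ ($W = -25 - 90 = -115$)
$r - W = -529 - -115 = -529 + 115 = -414$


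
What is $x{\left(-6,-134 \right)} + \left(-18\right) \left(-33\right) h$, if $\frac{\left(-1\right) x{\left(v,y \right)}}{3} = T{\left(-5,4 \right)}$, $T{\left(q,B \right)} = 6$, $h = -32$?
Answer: $-19026$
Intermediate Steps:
$x{\left(v,y \right)} = -18$ ($x{\left(v,y \right)} = \left(-3\right) 6 = -18$)
$x{\left(-6,-134 \right)} + \left(-18\right) \left(-33\right) h = -18 + \left(-18\right) \left(-33\right) \left(-32\right) = -18 + 594 \left(-32\right) = -18 - 19008 = -19026$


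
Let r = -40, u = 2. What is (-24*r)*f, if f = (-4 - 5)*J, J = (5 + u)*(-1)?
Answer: 60480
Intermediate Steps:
J = -7 (J = (5 + 2)*(-1) = 7*(-1) = -7)
f = 63 (f = (-4 - 5)*(-7) = -9*(-7) = 63)
(-24*r)*f = -24*(-40)*63 = 960*63 = 60480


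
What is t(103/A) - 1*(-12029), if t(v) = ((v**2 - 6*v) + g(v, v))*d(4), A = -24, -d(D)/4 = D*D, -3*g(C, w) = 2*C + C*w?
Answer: 254125/27 ≈ 9412.0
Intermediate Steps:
g(C, w) = -2*C/3 - C*w/3 (g(C, w) = -(2*C + C*w)/3 = -2*C/3 - C*w/3)
d(D) = -4*D**2 (d(D) = -4*D*D = -4*D**2)
t(v) = -64*v**2 + 384*v + 64*v*(2 + v)/3 (t(v) = ((v**2 - 6*v) - v*(2 + v)/3)*(-4*4**2) = (v**2 - 6*v - v*(2 + v)/3)*(-4*16) = (v**2 - 6*v - v*(2 + v)/3)*(-64) = -64*v**2 + 384*v + 64*v*(2 + v)/3)
t(103/A) - 1*(-12029) = 128*(103/(-24))*(10 - 103/(-24))/3 - 1*(-12029) = 128*(103*(-1/24))*(10 - 103*(-1)/24)/3 + 12029 = (128/3)*(-103/24)*(10 - 1*(-103/24)) + 12029 = (128/3)*(-103/24)*(10 + 103/24) + 12029 = (128/3)*(-103/24)*(343/24) + 12029 = -70658/27 + 12029 = 254125/27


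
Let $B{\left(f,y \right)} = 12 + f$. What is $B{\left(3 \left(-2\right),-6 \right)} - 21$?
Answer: $-15$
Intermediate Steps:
$B{\left(3 \left(-2\right),-6 \right)} - 21 = \left(12 + 3 \left(-2\right)\right) - 21 = \left(12 - 6\right) - 21 = 6 - 21 = -15$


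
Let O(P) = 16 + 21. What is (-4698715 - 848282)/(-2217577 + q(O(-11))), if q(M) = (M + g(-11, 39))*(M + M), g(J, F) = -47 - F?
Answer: 1848999/740401 ≈ 2.4973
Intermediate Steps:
O(P) = 37
q(M) = 2*M*(-86 + M) (q(M) = (M + (-47 - 1*39))*(M + M) = (M + (-47 - 39))*(2*M) = (M - 86)*(2*M) = (-86 + M)*(2*M) = 2*M*(-86 + M))
(-4698715 - 848282)/(-2217577 + q(O(-11))) = (-4698715 - 848282)/(-2217577 + 2*37*(-86 + 37)) = -5546997/(-2217577 + 2*37*(-49)) = -5546997/(-2217577 - 3626) = -5546997/(-2221203) = -5546997*(-1/2221203) = 1848999/740401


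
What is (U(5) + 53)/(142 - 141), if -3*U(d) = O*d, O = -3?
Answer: 58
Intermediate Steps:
U(d) = d (U(d) = -(-1)*d = d)
(U(5) + 53)/(142 - 141) = (5 + 53)/(142 - 141) = 58/1 = 1*58 = 58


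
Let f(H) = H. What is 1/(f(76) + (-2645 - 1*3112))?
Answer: -1/5681 ≈ -0.00017603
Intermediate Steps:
1/(f(76) + (-2645 - 1*3112)) = 1/(76 + (-2645 - 1*3112)) = 1/(76 + (-2645 - 3112)) = 1/(76 - 5757) = 1/(-5681) = -1/5681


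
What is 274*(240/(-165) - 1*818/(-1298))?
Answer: -146590/649 ≈ -225.87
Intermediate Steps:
274*(240/(-165) - 1*818/(-1298)) = 274*(240*(-1/165) - 818*(-1/1298)) = 274*(-16/11 + 409/649) = 274*(-535/649) = -146590/649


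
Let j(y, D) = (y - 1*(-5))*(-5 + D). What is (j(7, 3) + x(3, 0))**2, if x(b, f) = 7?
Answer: 289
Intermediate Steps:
j(y, D) = (-5 + D)*(5 + y) (j(y, D) = (y + 5)*(-5 + D) = (5 + y)*(-5 + D) = (-5 + D)*(5 + y))
(j(7, 3) + x(3, 0))**2 = ((-25 - 5*7 + 5*3 + 3*7) + 7)**2 = ((-25 - 35 + 15 + 21) + 7)**2 = (-24 + 7)**2 = (-17)**2 = 289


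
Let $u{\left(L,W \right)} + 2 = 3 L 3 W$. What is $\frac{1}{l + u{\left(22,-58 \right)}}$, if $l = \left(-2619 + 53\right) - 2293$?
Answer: $- \frac{1}{16345} \approx -6.1181 \cdot 10^{-5}$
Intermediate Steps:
$l = -4859$ ($l = -2566 - 2293 = -4859$)
$u{\left(L,W \right)} = -2 + 9 L W$ ($u{\left(L,W \right)} = -2 + 3 L 3 W = -2 + 9 L W$)
$\frac{1}{l + u{\left(22,-58 \right)}} = \frac{1}{-4859 + \left(-2 + 9 \cdot 22 \left(-58\right)\right)} = \frac{1}{-4859 - 11486} = \frac{1}{-16345} = - \frac{1}{16345}$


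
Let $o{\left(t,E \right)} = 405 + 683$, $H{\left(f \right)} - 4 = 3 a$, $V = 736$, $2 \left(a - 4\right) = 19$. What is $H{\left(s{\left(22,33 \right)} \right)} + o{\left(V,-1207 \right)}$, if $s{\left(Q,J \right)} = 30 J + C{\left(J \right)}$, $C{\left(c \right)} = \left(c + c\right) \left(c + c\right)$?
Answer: $\frac{2265}{2} \approx 1132.5$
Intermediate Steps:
$a = \frac{27}{2}$ ($a = 4 + \frac{1}{2} \cdot 19 = 4 + \frac{19}{2} = \frac{27}{2} \approx 13.5$)
$C{\left(c \right)} = 4 c^{2}$ ($C{\left(c \right)} = 2 c 2 c = 4 c^{2}$)
$s{\left(Q,J \right)} = 4 J^{2} + 30 J$ ($s{\left(Q,J \right)} = 30 J + 4 J^{2} = 4 J^{2} + 30 J$)
$H{\left(f \right)} = \frac{89}{2}$ ($H{\left(f \right)} = 4 + 3 \cdot \frac{27}{2} = 4 + \frac{81}{2} = \frac{89}{2}$)
$o{\left(t,E \right)} = 1088$
$H{\left(s{\left(22,33 \right)} \right)} + o{\left(V,-1207 \right)} = \frac{89}{2} + 1088 = \frac{2265}{2}$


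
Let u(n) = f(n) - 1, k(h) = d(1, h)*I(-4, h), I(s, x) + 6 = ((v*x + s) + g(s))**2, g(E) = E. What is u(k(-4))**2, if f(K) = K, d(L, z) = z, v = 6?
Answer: 16589329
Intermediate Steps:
I(s, x) = -6 + (2*s + 6*x)**2 (I(s, x) = -6 + ((6*x + s) + s)**2 = -6 + ((s + 6*x) + s)**2 = -6 + (2*s + 6*x)**2)
k(h) = h*(-6 + 4*(-4 + 3*h)**2)
u(n) = -1 + n (u(n) = n - 1 = -1 + n)
u(k(-4))**2 = (-1 + 2*(-4)*(-3 + 2*(-4 + 3*(-4))**2))**2 = (-1 + 2*(-4)*(-3 + 2*(-4 - 12)**2))**2 = (-1 + 2*(-4)*(-3 + 2*(-16)**2))**2 = (-1 + 2*(-4)*(-3 + 2*256))**2 = (-1 + 2*(-4)*(-3 + 512))**2 = (-1 + 2*(-4)*509)**2 = (-1 - 4072)**2 = (-4073)**2 = 16589329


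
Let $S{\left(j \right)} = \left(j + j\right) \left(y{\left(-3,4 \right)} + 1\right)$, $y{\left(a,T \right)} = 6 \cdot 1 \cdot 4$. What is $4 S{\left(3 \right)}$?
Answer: $600$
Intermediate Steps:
$y{\left(a,T \right)} = 24$ ($y{\left(a,T \right)} = 6 \cdot 4 = 24$)
$S{\left(j \right)} = 50 j$ ($S{\left(j \right)} = \left(j + j\right) \left(24 + 1\right) = 2 j 25 = 50 j$)
$4 S{\left(3 \right)} = 4 \cdot 50 \cdot 3 = 4 \cdot 150 = 600$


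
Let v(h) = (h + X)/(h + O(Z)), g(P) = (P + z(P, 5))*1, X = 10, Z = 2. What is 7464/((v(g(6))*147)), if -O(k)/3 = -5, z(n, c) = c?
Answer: 64688/1029 ≈ 62.865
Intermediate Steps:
O(k) = 15 (O(k) = -3*(-5) = 15)
g(P) = 5 + P (g(P) = (P + 5)*1 = (5 + P)*1 = 5 + P)
v(h) = (10 + h)/(15 + h) (v(h) = (h + 10)/(h + 15) = (10 + h)/(15 + h))
7464/((v(g(6))*147)) = 7464/((((10 + (5 + 6))/(15 + (5 + 6)))*147)) = 7464/((((10 + 11)/(15 + 11))*147)) = 7464/(((21/26)*147)) = 7464/(3087/26) = 7464*(26/3087) = 64688/1029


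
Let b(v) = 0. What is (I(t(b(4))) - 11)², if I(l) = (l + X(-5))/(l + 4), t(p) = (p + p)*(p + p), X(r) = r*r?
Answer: 361/16 ≈ 22.563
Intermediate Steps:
X(r) = r²
t(p) = 4*p² (t(p) = (2*p)*(2*p) = 4*p²)
I(l) = (25 + l)/(4 + l) (I(l) = (l + (-5)²)/(l + 4) = (l + 25)/(4 + l) = (25 + l)/(4 + l))
(I(t(b(4))) - 11)² = ((25 + 4*0²)/(4 + 4*0²) - 11)² = ((25 + 4*0)/(4 + 4*0) - 11)² = ((25 + 0)/(4 + 0) - 11)² = (25/4 - 11)² = (-19/4)² = 361/16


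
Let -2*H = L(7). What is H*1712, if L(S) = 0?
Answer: 0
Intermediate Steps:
H = 0 (H = -½*0 = 0)
H*1712 = 0*1712 = 0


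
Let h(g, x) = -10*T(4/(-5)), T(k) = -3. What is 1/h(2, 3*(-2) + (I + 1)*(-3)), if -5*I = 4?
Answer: 1/30 ≈ 0.033333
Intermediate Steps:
I = -4/5 (I = -1/5*4 = -4/5 ≈ -0.80000)
h(g, x) = 30 (h(g, x) = -10*(-3) = 30)
1/h(2, 3*(-2) + (I + 1)*(-3)) = 1/30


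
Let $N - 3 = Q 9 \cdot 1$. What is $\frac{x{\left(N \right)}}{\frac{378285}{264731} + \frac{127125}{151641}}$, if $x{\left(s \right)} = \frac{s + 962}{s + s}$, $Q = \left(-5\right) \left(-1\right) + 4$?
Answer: $\frac{333259531391}{121356592080} \approx 2.7461$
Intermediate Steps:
$Q = 9$ ($Q = 5 + 4 = 9$)
$N = 84$ ($N = 3 + 9 \cdot 9 \cdot 1 = 3 + 81 \cdot 1 = 3 + 81 = 84$)
$x{\left(s \right)} = \frac{962 + s}{2 s}$
$\frac{x{\left(N \right)}}{\frac{378285}{264731} + \frac{127125}{151641}} = \frac{\frac{1}{2} \cdot \frac{1}{84} \left(962 + 84\right)}{\frac{378285}{264731} + \frac{127125}{151641}} = \frac{\frac{1}{2} \cdot \frac{1}{84} \cdot 1046}{378285 \cdot \frac{1}{264731} + 127125 \cdot \frac{1}{151641}} = \frac{523}{84 \left(\frac{378285}{264731} + \frac{14125}{16849}\right)} = \frac{523}{84 \cdot \frac{10113049340}{4460452619}} = \frac{523}{84} \cdot \frac{4460452619}{10113049340} = \frac{333259531391}{121356592080}$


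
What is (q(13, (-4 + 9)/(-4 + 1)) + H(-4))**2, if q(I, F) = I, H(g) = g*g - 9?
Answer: 400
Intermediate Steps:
H(g) = -9 + g**2 (H(g) = g**2 - 9 = -9 + g**2)
(q(13, (-4 + 9)/(-4 + 1)) + H(-4))**2 = (13 + (-9 + (-4)**2))**2 = (13 + (-9 + 16))**2 = (13 + 7)**2 = 20**2 = 400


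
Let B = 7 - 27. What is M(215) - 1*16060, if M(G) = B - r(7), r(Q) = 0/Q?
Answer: -16080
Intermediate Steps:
r(Q) = 0
B = -20
M(G) = -20 (M(G) = -20 - 1*0 = -20 + 0 = -20)
M(215) - 1*16060 = -20 - 1*16060 = -20 - 16060 = -16080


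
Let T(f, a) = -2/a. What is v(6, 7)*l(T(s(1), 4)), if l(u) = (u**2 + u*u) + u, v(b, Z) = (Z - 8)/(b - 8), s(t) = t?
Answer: 0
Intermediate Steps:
v(b, Z) = (-8 + Z)/(-8 + b)
l(u) = u + 2*u**2 (l(u) = (u**2 + u**2) + u = 2*u**2 + u = u + 2*u**2)
v(6, 7)*l(T(s(1), 4)) = ((-8 + 7)/(-8 + 6))*((-2/4)*(1 + 2*(-2/4))) = (-1/(-2))*((-2*1/4)*(1 + 2*(-2*1/4))) = (-1/2*(-1))*(-(1 + 2*(-1/2))/2) = (-(1 - 1)/2)/2 = (-1/2*0)/2 = (1/2)*0 = 0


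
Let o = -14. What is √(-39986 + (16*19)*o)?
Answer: I*√44242 ≈ 210.34*I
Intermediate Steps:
√(-39986 + (16*19)*o) = √(-39986 + (16*19)*(-14)) = √(-39986 + 304*(-14)) = √(-39986 - 4256) = √(-44242) = I*√44242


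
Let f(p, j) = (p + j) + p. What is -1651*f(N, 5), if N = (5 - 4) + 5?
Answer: -28067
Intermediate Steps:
N = 6 (N = 1 + 5 = 6)
f(p, j) = j + 2*p (f(p, j) = (j + p) + p = j + 2*p)
-1651*f(N, 5) = -1651*(5 + 2*6) = -1651*(5 + 12) = -1651*17 = -28067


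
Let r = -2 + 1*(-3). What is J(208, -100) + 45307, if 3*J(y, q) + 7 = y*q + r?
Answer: 115109/3 ≈ 38370.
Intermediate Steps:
r = -5 (r = -2 - 3 = -5)
J(y, q) = -4 + q*y/3 (J(y, q) = -7/3 + (y*q - 5)/3 = -7/3 + (q*y - 5)/3 = -7/3 + (-5 + q*y)/3 = -7/3 + (-5/3 + q*y/3) = -4 + q*y/3)
J(208, -100) + 45307 = (-4 + (1/3)*(-100)*208) + 45307 = (-4 - 20800/3) + 45307 = -20812/3 + 45307 = 115109/3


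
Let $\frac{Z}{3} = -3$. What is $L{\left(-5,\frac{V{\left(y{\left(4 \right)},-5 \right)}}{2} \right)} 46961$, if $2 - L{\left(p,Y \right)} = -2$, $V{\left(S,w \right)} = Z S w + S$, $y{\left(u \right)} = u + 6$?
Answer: $187844$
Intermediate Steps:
$Z = -9$ ($Z = 3 \left(-3\right) = -9$)
$y{\left(u \right)} = 6 + u$
$V{\left(S,w \right)} = S - 9 S w$ ($V{\left(S,w \right)} = - 9 S w + S = S - 9 S w$)
$L{\left(p,Y \right)} = 4$ ($L{\left(p,Y \right)} = 2 - -2 = 2 + 2 = 4$)
$L{\left(-5,\frac{V{\left(y{\left(4 \right)},-5 \right)}}{2} \right)} 46961 = 4 \cdot 46961 = 187844$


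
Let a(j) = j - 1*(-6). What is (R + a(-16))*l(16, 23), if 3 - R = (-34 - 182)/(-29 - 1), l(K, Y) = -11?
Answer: 781/5 ≈ 156.20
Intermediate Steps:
a(j) = 6 + j (a(j) = j + 6 = 6 + j)
R = -21/5 (R = 3 - (-34 - 182)/(-29 - 1) = 3 - (-216)/(-30) = 3 - (-216)*(-1)/30 = 3 - 1*36/5 = 3 - 36/5 = -21/5 ≈ -4.2000)
(R + a(-16))*l(16, 23) = (-21/5 + (6 - 16))*(-11) = (-21/5 - 10)*(-11) = -71/5*(-11) = 781/5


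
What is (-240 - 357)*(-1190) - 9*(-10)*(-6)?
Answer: 709890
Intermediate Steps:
(-240 - 357)*(-1190) - 9*(-10)*(-6) = -597*(-1190) + 90*(-6) = 710430 - 540 = 709890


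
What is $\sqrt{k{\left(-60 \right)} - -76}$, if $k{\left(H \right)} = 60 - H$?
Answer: $14$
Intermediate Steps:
$\sqrt{k{\left(-60 \right)} - -76} = \sqrt{\left(60 - -60\right) - -76} = \sqrt{\left(60 + 60\right) + \left(-1313 + 1389\right)} = \sqrt{120 + 76} = \sqrt{196} = 14$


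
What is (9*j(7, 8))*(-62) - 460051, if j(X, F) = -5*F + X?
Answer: -441637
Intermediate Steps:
j(X, F) = X - 5*F
(9*j(7, 8))*(-62) - 460051 = (9*(7 - 5*8))*(-62) - 460051 = (9*(7 - 40))*(-62) - 460051 = (9*(-33))*(-62) - 460051 = -297*(-62) - 460051 = 18414 - 460051 = -441637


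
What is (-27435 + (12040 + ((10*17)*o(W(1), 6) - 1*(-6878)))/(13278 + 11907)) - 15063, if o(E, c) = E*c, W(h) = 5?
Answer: -356762704/8395 ≈ -42497.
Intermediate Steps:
(-27435 + (12040 + ((10*17)*o(W(1), 6) - 1*(-6878)))/(13278 + 11907)) - 15063 = (-27435 + (12040 + ((10*17)*(5*6) - 1*(-6878)))/(13278 + 11907)) - 15063 = (-27435 + (12040 + (170*30 + 6878))/25185) - 15063 = (-27435 + (12040 + (5100 + 6878))*(1/25185)) - 15063 = (-27435 + (12040 + 11978)*(1/25185)) - 15063 = (-27435 + 24018*(1/25185)) - 15063 = (-27435 + 8006/8395) - 15063 = -230308819/8395 - 15063 = -356762704/8395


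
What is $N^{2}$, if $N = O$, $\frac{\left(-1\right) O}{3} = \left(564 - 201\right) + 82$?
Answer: $1782225$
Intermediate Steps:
$O = -1335$ ($O = - 3 \left(\left(564 - 201\right) + 82\right) = - 3 \left(363 + 82\right) = \left(-3\right) 445 = -1335$)
$N = -1335$
$N^{2} = \left(-1335\right)^{2} = 1782225$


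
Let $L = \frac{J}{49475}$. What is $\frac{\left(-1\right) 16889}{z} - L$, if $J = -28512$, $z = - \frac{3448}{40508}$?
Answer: $\frac{8461976403269}{42647450} \approx 1.9842 \cdot 10^{5}$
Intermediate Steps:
$z = - \frac{862}{10127}$ ($z = \left(-3448\right) \frac{1}{40508} = - \frac{862}{10127} \approx -0.085119$)
$L = - \frac{28512}{49475} \approx -0.57629$
$\frac{\left(-1\right) 16889}{z} - L = \frac{\left(-1\right) 16889}{- \frac{862}{10127}} - - \frac{28512}{49475} = \left(-16889\right) \left(- \frac{10127}{862}\right) + \frac{28512}{49475} = \frac{171034903}{862} + \frac{28512}{49475} = \frac{8461976403269}{42647450}$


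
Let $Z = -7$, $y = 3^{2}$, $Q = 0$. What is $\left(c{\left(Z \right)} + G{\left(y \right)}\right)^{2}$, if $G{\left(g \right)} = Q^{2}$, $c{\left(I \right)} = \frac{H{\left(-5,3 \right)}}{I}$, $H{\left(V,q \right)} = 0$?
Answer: $0$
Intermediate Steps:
$y = 9$
$c{\left(I \right)} = 0$ ($c{\left(I \right)} = \frac{0}{I} = 0$)
$G{\left(g \right)} = 0$ ($G{\left(g \right)} = 0^{2} = 0$)
$\left(c{\left(Z \right)} + G{\left(y \right)}\right)^{2} = \left(0 + 0\right)^{2} = 0^{2} = 0$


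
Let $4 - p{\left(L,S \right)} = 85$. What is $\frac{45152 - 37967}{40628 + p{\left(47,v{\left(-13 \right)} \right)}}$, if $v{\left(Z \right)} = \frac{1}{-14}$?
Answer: $\frac{7185}{40547} \approx 0.1772$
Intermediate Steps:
$v{\left(Z \right)} = - \frac{1}{14}$
$p{\left(L,S \right)} = -81$ ($p{\left(L,S \right)} = 4 - 85 = -81$)
$\frac{45152 - 37967}{40628 + p{\left(47,v{\left(-13 \right)} \right)}} = \frac{45152 - 37967}{40628 - 81} = \frac{7185}{40547}$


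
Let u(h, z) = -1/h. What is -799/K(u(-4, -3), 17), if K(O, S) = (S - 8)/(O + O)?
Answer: -799/18 ≈ -44.389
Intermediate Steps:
K(O, S) = (-8 + S)/(2*O) (K(O, S) = (-8 + S)/((2*O)) = (-8 + S)*(1/(2*O)) = (-8 + S)/(2*O))
-799/K(u(-4, -3), 17) = -799*1/(2*(-8 + 17)) = -799/((½)*9/(-1*(-¼))) = -799/((½)*9/(¼)) = -799/((½)*4*9) = -799/18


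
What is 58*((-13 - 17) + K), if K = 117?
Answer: 5046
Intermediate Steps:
58*((-13 - 17) + K) = 58*((-13 - 17) + 117) = 58*(-30 + 117) = 58*87 = 5046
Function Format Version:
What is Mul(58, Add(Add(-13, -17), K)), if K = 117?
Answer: 5046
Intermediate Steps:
Mul(58, Add(Add(-13, -17), K)) = Mul(58, Add(Add(-13, -17), 117)) = Mul(58, Add(-30, 117)) = Mul(58, 87) = 5046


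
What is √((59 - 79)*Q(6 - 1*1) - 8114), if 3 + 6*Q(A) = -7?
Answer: I*√72726/3 ≈ 89.893*I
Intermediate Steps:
Q(A) = -5/3 (Q(A) = -½ + (⅙)*(-7) = -½ - 7/6 = -5/3)
√((59 - 79)*Q(6 - 1*1) - 8114) = √((59 - 79)*(-5/3) - 8114) = √(-20*(-5/3) - 8114) = √(100/3 - 8114) = √(-24242/3) = I*√72726/3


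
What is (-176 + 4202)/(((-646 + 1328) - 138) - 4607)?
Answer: -4026/4063 ≈ -0.99089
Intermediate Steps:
(-176 + 4202)/(((-646 + 1328) - 138) - 4607) = 4026/((682 - 138) - 4607) = 4026/(544 - 4607) = 4026/(-4063) = 4026*(-1/4063) = -4026/4063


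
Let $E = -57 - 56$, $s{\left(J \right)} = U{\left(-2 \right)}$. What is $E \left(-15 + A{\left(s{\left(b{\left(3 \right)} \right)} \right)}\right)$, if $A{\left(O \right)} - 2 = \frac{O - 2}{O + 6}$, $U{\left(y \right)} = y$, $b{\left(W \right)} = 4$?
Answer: $1582$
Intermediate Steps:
$s{\left(J \right)} = -2$
$A{\left(O \right)} = 2 + \frac{-2 + O}{6 + O}$ ($A{\left(O \right)} = 2 + \frac{O - 2}{O + 6} = 2 + \frac{-2 + O}{6 + O}$)
$E = -113$ ($E = -57 - 56 = -113$)
$E \left(-15 + A{\left(s{\left(b{\left(3 \right)} \right)} \right)}\right) = - 113 \left(-15 + \frac{10 + 3 \left(-2\right)}{6 - 2}\right) = - 113 \left(-15 + \frac{10 - 6}{4}\right) = - 113 \left(-15 + \frac{1}{4} \cdot 4\right) = - 113 \left(-15 + 1\right) = \left(-113\right) \left(-14\right) = 1582$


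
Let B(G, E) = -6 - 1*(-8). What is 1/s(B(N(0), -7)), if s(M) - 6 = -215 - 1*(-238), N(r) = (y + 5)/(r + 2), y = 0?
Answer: 1/29 ≈ 0.034483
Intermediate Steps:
N(r) = 5/(2 + r) (N(r) = (0 + 5)/(r + 2) = 5/(2 + r))
B(G, E) = 2 (B(G, E) = -6 + 8 = 2)
s(M) = 29 (s(M) = 6 + (-215 - 1*(-238)) = 6 + (-215 + 238) = 6 + 23 = 29)
1/s(B(N(0), -7)) = 1/29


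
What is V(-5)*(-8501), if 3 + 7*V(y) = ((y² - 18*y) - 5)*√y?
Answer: 25503/7 - 935110*I*√5/7 ≈ 3643.3 - 2.9871e+5*I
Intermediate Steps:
V(y) = -3/7 + √y*(-5 + y² - 18*y)/7 (V(y) = -3/7 + (((y² - 18*y) - 5)*√y)/7 = -3/7 + ((-5 + y² - 18*y)*√y)/7 = -3/7 + (√y*(-5 + y² - 18*y))/7 = -3/7 + √y*(-5 + y² - 18*y)/7)
V(-5)*(-8501) = (-3/7 - (-90)*I*√5/7 - 5*I*√5/7 + (-5)^(5/2)/7)*(-8501) = (-3/7 - (-90)*I*√5/7 - 5*I*√5/7 + (25*I*√5)/7)*(-8501) = (-3/7 + 90*I*√5/7 - 5*I*√5/7 + 25*I*√5/7)*(-8501) = (-3/7 + 110*I*√5/7)*(-8501) = 25503/7 - 935110*I*√5/7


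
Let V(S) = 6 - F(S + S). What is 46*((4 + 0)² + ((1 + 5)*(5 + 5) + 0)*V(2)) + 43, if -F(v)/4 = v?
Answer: 61499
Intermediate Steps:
F(v) = -4*v
V(S) = 6 + 8*S (V(S) = 6 - (-4)*(S + S) = 6 - (-4)*2*S = 6 - (-8)*S = 6 + 8*S)
46*((4 + 0)² + ((1 + 5)*(5 + 5) + 0)*V(2)) + 43 = 46*((4 + 0)² + ((1 + 5)*(5 + 5) + 0)*(6 + 8*2)) + 43 = 46*(4² + (6*10 + 0)*(6 + 16)) + 43 = 46*(16 + (60 + 0)*22) + 43 = 46*(16 + 60*22) + 43 = 46*(16 + 1320) + 43 = 46*1336 + 43 = 61456 + 43 = 61499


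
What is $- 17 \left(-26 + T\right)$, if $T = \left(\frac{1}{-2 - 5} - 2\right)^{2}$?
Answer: $\frac{17833}{49} \approx 363.94$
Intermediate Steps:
$T = \frac{225}{49}$ ($T = \left(\frac{1}{-7} - 2\right)^{2} = \left(- \frac{1}{7} - 2\right)^{2} = \left(- \frac{15}{7}\right)^{2} = \frac{225}{49} \approx 4.5918$)
$- 17 \left(-26 + T\right) = - 17 \left(-26 + \frac{225}{49}\right) = \left(-17\right) \left(- \frac{1049}{49}\right) = \frac{17833}{49}$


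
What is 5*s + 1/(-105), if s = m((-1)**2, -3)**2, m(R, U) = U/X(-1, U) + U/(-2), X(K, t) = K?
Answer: 42521/420 ≈ 101.24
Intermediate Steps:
m(R, U) = -3*U/2 (m(R, U) = U/(-1) + U/(-2) = U*(-1) + U*(-1/2) = -U - U/2 = -3*U/2)
s = 81/4 (s = (-3/2*(-3))**2 = (9/2)**2 = 81/4 ≈ 20.250)
5*s + 1/(-105) = 5*(81/4) + 1/(-105) = 405/4 + 1*(-1/105) = 405/4 - 1/105 = 42521/420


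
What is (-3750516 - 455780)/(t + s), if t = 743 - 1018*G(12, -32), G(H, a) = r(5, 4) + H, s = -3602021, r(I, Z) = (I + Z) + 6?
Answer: 1051574/907191 ≈ 1.1592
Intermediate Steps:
r(I, Z) = 6 + I + Z
G(H, a) = 15 + H (G(H, a) = (6 + 5 + 4) + H = 15 + H)
t = -26743 (t = 743 - 1018*(15 + 12) = 743 - 1018*27 = 743 - 27486 = -26743)
(-3750516 - 455780)/(t + s) = (-3750516 - 455780)/(-26743 - 3602021) = -4206296/(-3628764) = -4206296*(-1/3628764) = 1051574/907191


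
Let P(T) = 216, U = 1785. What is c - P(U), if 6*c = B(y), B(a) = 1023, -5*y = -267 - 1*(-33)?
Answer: -91/2 ≈ -45.500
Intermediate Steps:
y = 234/5 (y = -(-267 - 1*(-33))/5 = -(-267 + 33)/5 = -1/5*(-234) = 234/5 ≈ 46.800)
c = 341/2 (c = (1/6)*1023 = 341/2 ≈ 170.50)
c - P(U) = 341/2 - 1*216 = 341/2 - 216 = -91/2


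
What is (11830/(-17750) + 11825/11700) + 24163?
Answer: 20072490031/830700 ≈ 24163.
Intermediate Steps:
(11830/(-17750) + 11825/11700) + 24163 = (11830*(-1/17750) + 11825*(1/11700)) + 24163 = (-1183/1775 + 473/468) + 24163 = 285931/830700 + 24163 = 20072490031/830700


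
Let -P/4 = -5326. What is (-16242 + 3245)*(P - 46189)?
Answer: 323430345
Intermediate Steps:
P = 21304 (P = -4*(-5326) = 21304)
(-16242 + 3245)*(P - 46189) = (-16242 + 3245)*(21304 - 46189) = -12997*(-24885) = 323430345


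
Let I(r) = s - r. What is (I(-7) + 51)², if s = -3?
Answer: 3025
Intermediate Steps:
I(r) = -3 - r
(I(-7) + 51)² = ((-3 - 1*(-7)) + 51)² = ((-3 + 7) + 51)² = (4 + 51)² = 55² = 3025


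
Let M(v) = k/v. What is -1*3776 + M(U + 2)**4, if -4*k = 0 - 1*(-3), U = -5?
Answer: -966655/256 ≈ -3776.0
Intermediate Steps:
k = -3/4 (k = -(0 - 1*(-3))/4 = -(0 + 3)/4 = -1/4*3 = -3/4 ≈ -0.75000)
M(v) = -3/(4*v)
-1*3776 + M(U + 2)**4 = -1*3776 + (-3/(4*(-5 + 2)))**4 = -3776 + (-3/4/(-3))**4 = -3776 + (-3/4*(-1/3))**4 = -3776 + (1/4)**4 = -3776 + 1/256 = -966655/256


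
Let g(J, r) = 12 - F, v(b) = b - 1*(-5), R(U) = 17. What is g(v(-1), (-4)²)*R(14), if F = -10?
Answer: 374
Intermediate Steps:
v(b) = 5 + b (v(b) = b + 5 = 5 + b)
g(J, r) = 22 (g(J, r) = 12 - 1*(-10) = 12 + 10 = 22)
g(v(-1), (-4)²)*R(14) = 22*17 = 374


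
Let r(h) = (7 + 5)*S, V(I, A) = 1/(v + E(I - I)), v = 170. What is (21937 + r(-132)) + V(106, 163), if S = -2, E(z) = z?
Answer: 3725211/170 ≈ 21913.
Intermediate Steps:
V(I, A) = 1/170 (V(I, A) = 1/(170 + (I - I)) = 1/(170 + 0) = 1/170)
r(h) = -24 (r(h) = (7 + 5)*(-2) = 12*(-2) = -24)
(21937 + r(-132)) + V(106, 163) = (21937 - 24) + 1/170 = 21913 + 1/170 = 3725211/170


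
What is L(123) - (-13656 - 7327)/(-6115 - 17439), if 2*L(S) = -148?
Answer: -1763979/23554 ≈ -74.891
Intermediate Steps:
L(S) = -74 (L(S) = (1/2)*(-148) = -74)
L(123) - (-13656 - 7327)/(-6115 - 17439) = -74 - (-13656 - 7327)/(-6115 - 17439) = -74 - (-20983)/(-23554) = -74 - (-20983)*(-1)/23554 = -74 - 1*20983/23554 = -74 - 20983/23554 = -1763979/23554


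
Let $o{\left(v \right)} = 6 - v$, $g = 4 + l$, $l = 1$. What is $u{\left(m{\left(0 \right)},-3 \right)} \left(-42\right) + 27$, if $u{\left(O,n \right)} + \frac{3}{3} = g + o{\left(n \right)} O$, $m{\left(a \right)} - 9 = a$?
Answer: $-3543$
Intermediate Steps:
$g = 5$ ($g = 4 + 1 = 5$)
$m{\left(a \right)} = 9 + a$
$u{\left(O,n \right)} = 4 + O \left(6 - n\right)$ ($u{\left(O,n \right)} = -1 + \left(5 + \left(6 - n\right) O\right) = -1 + \left(5 + O \left(6 - n\right)\right) = 4 + O \left(6 - n\right)$)
$u{\left(m{\left(0 \right)},-3 \right)} \left(-42\right) + 27 = \left(4 - \left(9 + 0\right) \left(-6 - 3\right)\right) \left(-42\right) + 27 = \left(4 - 9 \left(-9\right)\right) \left(-42\right) + 27 = \left(4 + 81\right) \left(-42\right) + 27 = 85 \left(-42\right) + 27 = -3570 + 27 = -3543$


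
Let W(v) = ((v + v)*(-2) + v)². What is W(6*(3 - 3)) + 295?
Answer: 295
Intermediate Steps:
W(v) = 9*v² (W(v) = ((2*v)*(-2) + v)² = (-4*v + v)² = (-3*v)² = 9*v²)
W(6*(3 - 3)) + 295 = 9*(6*(3 - 3))² + 295 = 9*(6*0)² + 295 = 9*0² + 295 = 9*0 + 295 = 0 + 295 = 295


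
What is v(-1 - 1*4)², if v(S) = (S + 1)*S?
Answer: 400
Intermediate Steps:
v(S) = S*(1 + S) (v(S) = (1 + S)*S = S*(1 + S))
v(-1 - 1*4)² = ((-1 - 1*4)*(1 + (-1 - 1*4)))² = ((-1 - 4)*(1 + (-1 - 4)))² = (-5*(1 - 5))² = (-5*(-4))² = 20² = 400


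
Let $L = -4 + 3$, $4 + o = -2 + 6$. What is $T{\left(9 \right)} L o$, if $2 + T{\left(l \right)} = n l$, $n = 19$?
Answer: $0$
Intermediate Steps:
$T{\left(l \right)} = -2 + 19 l$
$o = 0$ ($o = -4 + \left(-2 + 6\right) = -4 + 4 = 0$)
$L = -1$
$T{\left(9 \right)} L o = \left(-2 + 19 \cdot 9\right) \left(\left(-1\right) 0\right) = \left(-2 + 171\right) 0 = 169 \cdot 0 = 0$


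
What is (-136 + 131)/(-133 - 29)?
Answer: 5/162 ≈ 0.030864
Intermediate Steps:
(-136 + 131)/(-133 - 29) = -5/(-162) = -1/162*(-5) = 5/162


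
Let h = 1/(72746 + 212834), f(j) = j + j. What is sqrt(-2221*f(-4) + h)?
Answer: sqrt(362271469560195)/142790 ≈ 133.30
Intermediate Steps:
f(j) = 2*j
h = 1/285580 ≈ 3.5016e-6
sqrt(-2221*f(-4) + h) = sqrt(-4442*(-4) + 1/285580) = sqrt(-2221*(-8) + 1/285580) = sqrt(17768 + 1/285580) = sqrt(5074185441/285580) = sqrt(362271469560195)/142790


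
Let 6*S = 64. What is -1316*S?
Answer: -42112/3 ≈ -14037.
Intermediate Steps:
S = 32/3 (S = (1/6)*64 = 32/3 ≈ 10.667)
-1316*S = -1316*32/3 = -42112/3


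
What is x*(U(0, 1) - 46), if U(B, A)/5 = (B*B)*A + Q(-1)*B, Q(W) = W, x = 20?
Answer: -920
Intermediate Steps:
U(B, A) = -5*B + 5*A*B² (U(B, A) = 5*((B*B)*A - B) = 5*(B²*A - B) = 5*(A*B² - B) = 5*(-B + A*B²) = -5*B + 5*A*B²)
x*(U(0, 1) - 46) = 20*(5*0*(-1 + 1*0) - 46) = 20*(5*0*(-1 + 0) - 46) = 20*(5*0*(-1) - 46) = 20*(0 - 46) = 20*(-46) = -920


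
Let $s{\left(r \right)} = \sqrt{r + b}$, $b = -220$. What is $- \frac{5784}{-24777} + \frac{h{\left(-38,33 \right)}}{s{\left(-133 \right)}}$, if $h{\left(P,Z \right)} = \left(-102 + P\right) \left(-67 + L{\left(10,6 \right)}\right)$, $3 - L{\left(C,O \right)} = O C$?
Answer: $\frac{1928}{8259} - \frac{17360 i \sqrt{353}}{353} \approx 0.23344 - 923.98 i$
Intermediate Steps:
$L{\left(C,O \right)} = 3 - C O$ ($L{\left(C,O \right)} = 3 - O C = 3 - C O$)
$h{\left(P,Z \right)} = 12648 - 124 P$ ($h{\left(P,Z \right)} = \left(-102 + P\right) \left(-67 + \left(3 - 10 \cdot 6\right)\right) = \left(-102 + P\right) \left(-67 + \left(3 - 60\right)\right) = \left(-102 + P\right) \left(-67 - 57\right) = \left(-102 + P\right) \left(-124\right) = 12648 - 124 P$)
$s{\left(r \right)} = \sqrt{-220 + r}$ ($s{\left(r \right)} = \sqrt{r - 220} = \sqrt{-220 + r}$)
$- \frac{5784}{-24777} + \frac{h{\left(-38,33 \right)}}{s{\left(-133 \right)}} = - \frac{5784}{-24777} + \frac{12648 - -4712}{\sqrt{-220 - 133}} = \left(-5784\right) \left(- \frac{1}{24777}\right) + \frac{12648 + 4712}{\sqrt{-353}} = \frac{1928}{8259} + \frac{17360}{i \sqrt{353}} = \frac{1928}{8259} + 17360 \left(- \frac{i \sqrt{353}}{353}\right) = \frac{1928}{8259} - \frac{17360 i \sqrt{353}}{353}$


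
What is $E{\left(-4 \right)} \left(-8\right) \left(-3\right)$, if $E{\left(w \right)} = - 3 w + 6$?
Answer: $432$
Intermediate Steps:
$E{\left(w \right)} = 6 - 3 w$
$E{\left(-4 \right)} \left(-8\right) \left(-3\right) = \left(6 - -12\right) \left(-8\right) \left(-3\right) = \left(6 + 12\right) \left(-8\right) \left(-3\right) = 18 \left(-8\right) \left(-3\right) = \left(-144\right) \left(-3\right) = 432$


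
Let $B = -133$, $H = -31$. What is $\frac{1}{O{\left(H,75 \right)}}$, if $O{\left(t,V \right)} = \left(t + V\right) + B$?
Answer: $- \frac{1}{89} \approx -0.011236$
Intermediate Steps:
$O{\left(t,V \right)} = -133 + V + t$ ($O{\left(t,V \right)} = \left(t + V\right) - 133 = \left(V + t\right) - 133 = -133 + V + t$)
$\frac{1}{O{\left(H,75 \right)}} = \frac{1}{-133 + 75 - 31} = \frac{1}{-89} = - \frac{1}{89}$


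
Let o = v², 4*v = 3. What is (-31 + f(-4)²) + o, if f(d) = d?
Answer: -231/16 ≈ -14.438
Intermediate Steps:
v = ¾ (v = (¼)*3 = ¾ ≈ 0.75000)
o = 9/16 (o = (¾)² = 9/16 ≈ 0.56250)
(-31 + f(-4)²) + o = (-31 + (-4)²) + 9/16 = (-31 + 16) + 9/16 = -15 + 9/16 = -231/16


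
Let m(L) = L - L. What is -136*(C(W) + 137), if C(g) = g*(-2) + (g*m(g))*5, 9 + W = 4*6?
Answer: -14552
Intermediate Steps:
m(L) = 0
W = 15 (W = -9 + 4*6 = -9 + 24 = 15)
C(g) = -2*g (C(g) = g*(-2) + (g*0)*5 = -2*g + 0*5 = -2*g + 0 = -2*g)
-136*(C(W) + 137) = -136*(-2*15 + 137) = -136*(-30 + 137) = -136*107 = -14552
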